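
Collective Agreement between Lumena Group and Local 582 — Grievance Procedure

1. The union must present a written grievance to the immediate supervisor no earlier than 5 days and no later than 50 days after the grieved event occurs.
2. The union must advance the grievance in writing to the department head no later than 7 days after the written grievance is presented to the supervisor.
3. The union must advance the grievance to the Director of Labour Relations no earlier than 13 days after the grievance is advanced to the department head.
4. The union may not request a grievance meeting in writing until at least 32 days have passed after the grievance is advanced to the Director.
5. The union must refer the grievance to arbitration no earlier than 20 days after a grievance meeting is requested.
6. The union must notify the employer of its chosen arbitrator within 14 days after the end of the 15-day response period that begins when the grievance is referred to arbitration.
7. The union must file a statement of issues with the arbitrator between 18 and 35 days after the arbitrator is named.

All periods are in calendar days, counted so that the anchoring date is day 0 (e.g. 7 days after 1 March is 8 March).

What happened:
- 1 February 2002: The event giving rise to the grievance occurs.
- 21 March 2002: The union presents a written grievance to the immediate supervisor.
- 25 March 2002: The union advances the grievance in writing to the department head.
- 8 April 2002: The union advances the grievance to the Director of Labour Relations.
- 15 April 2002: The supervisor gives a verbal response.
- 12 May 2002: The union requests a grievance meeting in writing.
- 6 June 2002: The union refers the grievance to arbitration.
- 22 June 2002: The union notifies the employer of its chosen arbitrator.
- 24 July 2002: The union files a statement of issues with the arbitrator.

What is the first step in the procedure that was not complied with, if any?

(1) the permitted window runs from 1 February 2002 + 5 = 6 February 2002 to 1 February 2002 + 50 = 23 March 2002; done 21 March 2002 — within the window.
(2) due by 21 March 2002 + 7 days = 28 March 2002; done 25 March 2002 — timely.
(3) permitted from 25 March 2002 + 13 days = 7 April 2002 onward; done 8 April 2002 — permitted.
(4) permitted from 8 April 2002 + 32 days = 10 May 2002 onward; done 12 May 2002 — permitted.
(5) permitted from 12 May 2002 + 20 days = 1 June 2002 onward; 6 June 2002 is on or after that date.
(6) due by 21 June 2002 + 14 days = 5 July 2002; done 22 June 2002 — timely.
(7) the permitted window runs from 22 June 2002 + 18 = 10 July 2002 to 22 June 2002 + 35 = 27 July 2002; 24 July 2002 falls inside that range.

None — every step was satisfied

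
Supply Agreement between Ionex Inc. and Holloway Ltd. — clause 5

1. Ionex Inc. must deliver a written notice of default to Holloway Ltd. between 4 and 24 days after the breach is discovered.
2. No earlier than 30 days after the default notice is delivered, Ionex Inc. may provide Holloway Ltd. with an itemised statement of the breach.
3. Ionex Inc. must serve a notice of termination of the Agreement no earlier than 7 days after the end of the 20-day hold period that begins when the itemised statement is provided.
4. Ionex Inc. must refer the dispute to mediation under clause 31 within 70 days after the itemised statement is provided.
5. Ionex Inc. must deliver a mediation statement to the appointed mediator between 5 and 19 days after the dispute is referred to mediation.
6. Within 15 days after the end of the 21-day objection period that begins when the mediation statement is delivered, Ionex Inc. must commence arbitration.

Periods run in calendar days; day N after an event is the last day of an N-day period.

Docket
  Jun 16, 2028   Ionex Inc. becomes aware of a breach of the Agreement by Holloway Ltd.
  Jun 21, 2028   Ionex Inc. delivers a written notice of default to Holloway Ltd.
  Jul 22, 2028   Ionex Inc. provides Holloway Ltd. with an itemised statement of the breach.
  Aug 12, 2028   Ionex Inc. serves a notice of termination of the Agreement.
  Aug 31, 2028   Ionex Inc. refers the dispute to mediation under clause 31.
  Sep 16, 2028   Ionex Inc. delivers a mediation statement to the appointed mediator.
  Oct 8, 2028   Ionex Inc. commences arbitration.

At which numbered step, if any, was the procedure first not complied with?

Step 3

(1) the permitted window runs from Jun 16, 2028 + 4 = Jun 20, 2028 to Jun 16, 2028 + 24 = Jul 10, 2028; done Jun 21, 2028, which is between those dates.
(2) permitted from Jun 21, 2028 + 30 days = Jul 21, 2028 onward; done Jul 22, 2028 — permitted.
(3) permitted from Aug 11, 2028 + 7 days = Aug 18, 2028 onward; done Aug 12, 2028 — 6 days too early.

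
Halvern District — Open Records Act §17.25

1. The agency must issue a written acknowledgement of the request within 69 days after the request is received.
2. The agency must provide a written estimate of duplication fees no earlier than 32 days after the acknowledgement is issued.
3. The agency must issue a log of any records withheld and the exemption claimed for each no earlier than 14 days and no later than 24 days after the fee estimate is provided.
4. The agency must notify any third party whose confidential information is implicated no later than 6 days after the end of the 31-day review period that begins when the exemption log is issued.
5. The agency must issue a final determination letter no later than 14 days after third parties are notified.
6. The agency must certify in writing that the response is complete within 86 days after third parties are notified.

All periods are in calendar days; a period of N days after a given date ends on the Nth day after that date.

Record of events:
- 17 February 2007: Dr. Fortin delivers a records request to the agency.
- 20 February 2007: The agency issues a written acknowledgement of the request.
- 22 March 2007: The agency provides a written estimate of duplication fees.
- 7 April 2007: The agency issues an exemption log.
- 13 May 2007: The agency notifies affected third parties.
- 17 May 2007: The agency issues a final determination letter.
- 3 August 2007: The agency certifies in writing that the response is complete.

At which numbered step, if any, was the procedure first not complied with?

Step 2

(1) due by 17 February 2007 + 69 days = 27 April 2007; completed 20 February 2007, before the deadline.
(2) permitted from 20 February 2007 + 32 days = 24 March 2007 onward; 22 March 2007 is 2 days before the earliest permitted date.
The analysis stops there.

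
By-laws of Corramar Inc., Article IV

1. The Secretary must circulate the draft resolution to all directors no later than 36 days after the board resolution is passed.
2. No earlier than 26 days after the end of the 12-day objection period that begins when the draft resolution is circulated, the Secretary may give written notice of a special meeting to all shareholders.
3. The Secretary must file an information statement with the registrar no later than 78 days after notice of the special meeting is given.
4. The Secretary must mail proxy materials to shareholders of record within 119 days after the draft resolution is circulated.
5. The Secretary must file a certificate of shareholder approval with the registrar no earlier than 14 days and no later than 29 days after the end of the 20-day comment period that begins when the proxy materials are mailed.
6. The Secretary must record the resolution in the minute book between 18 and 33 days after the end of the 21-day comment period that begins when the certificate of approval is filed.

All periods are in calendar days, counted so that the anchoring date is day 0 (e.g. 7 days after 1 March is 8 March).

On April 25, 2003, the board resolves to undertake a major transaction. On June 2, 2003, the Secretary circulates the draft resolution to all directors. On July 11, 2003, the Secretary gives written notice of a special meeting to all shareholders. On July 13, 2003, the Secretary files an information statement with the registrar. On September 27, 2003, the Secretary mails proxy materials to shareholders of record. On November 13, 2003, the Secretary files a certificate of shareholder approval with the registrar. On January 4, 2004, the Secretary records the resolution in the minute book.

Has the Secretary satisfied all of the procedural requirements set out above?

(1) due by April 25, 2003 + 36 days = May 31, 2003; not done until June 2, 2003, 2 days after the deadline.
The analysis stops there.

No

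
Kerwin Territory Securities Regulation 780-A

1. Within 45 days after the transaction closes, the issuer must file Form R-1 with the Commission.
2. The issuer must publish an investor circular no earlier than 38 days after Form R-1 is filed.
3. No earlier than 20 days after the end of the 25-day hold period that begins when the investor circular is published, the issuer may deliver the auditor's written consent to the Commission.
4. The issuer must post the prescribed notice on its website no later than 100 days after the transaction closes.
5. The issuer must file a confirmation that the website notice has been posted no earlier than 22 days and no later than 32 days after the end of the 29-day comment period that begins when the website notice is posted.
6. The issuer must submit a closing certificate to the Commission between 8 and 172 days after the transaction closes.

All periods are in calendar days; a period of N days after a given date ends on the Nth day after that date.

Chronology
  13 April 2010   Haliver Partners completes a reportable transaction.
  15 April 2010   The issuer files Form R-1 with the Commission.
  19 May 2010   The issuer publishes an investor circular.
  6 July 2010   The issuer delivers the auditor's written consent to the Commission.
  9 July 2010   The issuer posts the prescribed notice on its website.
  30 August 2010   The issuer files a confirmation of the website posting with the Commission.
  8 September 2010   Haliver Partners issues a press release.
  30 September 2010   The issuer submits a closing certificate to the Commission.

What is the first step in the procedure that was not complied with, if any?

Step 1: 45 days after 13 April 2010 (when the transaction closes) is 28 May 2010; done 15 April 2010 — timely.
Step 2: the earliest permitted date is 38 days after 15 April 2010 (when Form R-1 is filed), i.e. 23 May 2010; 19 May 2010 is 4 days before the earliest permitted date.
Later steps need not be reached.

Step 2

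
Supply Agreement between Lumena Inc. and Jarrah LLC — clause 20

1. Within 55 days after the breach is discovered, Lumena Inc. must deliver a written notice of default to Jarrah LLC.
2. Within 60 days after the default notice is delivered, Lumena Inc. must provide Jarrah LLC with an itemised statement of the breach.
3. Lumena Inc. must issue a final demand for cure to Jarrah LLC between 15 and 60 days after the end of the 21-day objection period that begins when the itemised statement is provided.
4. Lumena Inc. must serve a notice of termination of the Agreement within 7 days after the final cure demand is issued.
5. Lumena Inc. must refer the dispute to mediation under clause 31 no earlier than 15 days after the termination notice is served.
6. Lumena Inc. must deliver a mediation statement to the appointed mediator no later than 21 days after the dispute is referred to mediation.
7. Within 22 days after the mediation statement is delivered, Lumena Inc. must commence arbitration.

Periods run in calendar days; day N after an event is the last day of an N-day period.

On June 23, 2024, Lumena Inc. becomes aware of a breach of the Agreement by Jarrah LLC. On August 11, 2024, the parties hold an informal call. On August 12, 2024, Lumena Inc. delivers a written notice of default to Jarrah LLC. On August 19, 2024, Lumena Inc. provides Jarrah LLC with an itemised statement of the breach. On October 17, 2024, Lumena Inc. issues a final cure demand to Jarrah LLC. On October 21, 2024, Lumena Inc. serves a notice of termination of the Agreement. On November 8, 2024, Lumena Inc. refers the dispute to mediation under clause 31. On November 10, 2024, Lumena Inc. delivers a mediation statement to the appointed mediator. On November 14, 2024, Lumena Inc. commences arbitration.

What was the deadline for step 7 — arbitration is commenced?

Step 7 runs from November 10, 2024, when the mediation statement is delivered. 22 days after November 10, 2024 is December 2, 2024.

December 2, 2024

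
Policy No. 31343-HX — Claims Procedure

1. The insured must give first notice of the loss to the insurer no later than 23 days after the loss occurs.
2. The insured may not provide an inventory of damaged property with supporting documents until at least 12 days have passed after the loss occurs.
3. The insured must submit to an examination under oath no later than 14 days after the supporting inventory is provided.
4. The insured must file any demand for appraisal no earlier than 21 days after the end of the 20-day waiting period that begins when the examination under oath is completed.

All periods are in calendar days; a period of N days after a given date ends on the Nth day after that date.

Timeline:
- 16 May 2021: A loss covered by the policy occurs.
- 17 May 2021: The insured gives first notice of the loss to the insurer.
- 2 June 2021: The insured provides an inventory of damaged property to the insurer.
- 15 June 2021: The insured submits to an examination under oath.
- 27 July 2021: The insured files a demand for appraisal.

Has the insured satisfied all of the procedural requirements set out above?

(1) due by 16 May 2021 + 23 days = 8 June 2021; completed 17 May 2021, before the deadline.
(2) permitted from 16 May 2021 + 12 days = 28 May 2021 onward; 2 June 2021 is on or after that date.
(3) due by 2 June 2021 + 14 days = 16 June 2021; completed 15 June 2021, before the deadline.
(4) permitted from 5 July 2021 + 21 days = 26 July 2021 onward; done 27 July 2021 — permitted.

Yes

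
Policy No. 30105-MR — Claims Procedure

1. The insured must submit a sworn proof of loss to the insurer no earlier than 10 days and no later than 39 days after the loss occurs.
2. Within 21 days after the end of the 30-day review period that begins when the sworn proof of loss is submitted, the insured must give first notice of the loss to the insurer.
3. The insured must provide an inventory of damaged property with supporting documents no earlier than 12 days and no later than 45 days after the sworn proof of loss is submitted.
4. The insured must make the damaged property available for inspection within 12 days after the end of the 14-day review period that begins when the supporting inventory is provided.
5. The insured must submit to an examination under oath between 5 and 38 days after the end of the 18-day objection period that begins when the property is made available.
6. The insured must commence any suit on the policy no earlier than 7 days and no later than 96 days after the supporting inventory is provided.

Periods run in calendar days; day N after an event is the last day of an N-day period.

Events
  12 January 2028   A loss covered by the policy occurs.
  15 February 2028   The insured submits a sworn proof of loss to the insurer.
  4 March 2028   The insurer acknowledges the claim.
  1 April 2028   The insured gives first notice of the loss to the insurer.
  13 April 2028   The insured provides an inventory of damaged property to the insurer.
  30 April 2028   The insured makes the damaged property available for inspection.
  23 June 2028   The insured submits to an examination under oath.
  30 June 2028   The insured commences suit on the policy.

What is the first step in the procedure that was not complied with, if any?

Step 1 — 10 and 39 days from 12 January 2028 (when the loss occurs) are 22 January 2028 and 20 February 2028 respectively; 15 February 2028 falls inside that range.
Step 2 — counting 21 days from 16 March 2028 (end of the 30-day review period, which began when the sworn proof of loss is submitted on 15 February 2028) gives a deadline of 6 April 2028; done 1 April 2028 — timely.
Step 3 — 12 and 45 days from 15 February 2028 (when the sworn proof of loss is submitted) are 27 February 2028 and 31 March 2028 respectively; done 13 April 2028 — 13 days after the window closed.
The analysis stops there.

Step 3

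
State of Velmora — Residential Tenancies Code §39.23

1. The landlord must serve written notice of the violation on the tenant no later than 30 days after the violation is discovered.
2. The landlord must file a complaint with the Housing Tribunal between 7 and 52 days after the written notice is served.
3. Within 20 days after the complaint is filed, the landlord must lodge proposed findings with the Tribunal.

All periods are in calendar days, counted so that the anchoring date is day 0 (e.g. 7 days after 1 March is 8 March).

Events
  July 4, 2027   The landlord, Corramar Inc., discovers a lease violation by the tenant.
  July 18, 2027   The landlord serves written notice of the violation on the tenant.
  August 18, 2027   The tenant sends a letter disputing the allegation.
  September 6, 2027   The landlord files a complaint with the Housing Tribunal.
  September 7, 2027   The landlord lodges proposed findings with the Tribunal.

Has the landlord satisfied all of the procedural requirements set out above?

Step 1 — counting 30 days from July 4, 2027 (when the violation is discovered) gives a deadline of August 3, 2027; July 18, 2027 is within that limit.
Step 2 — 7 and 52 days from July 18, 2027 (when the written notice is served) are July 25, 2027 and September 8, 2027 respectively; done September 6, 2027 — within the window.
Step 3 — counting 20 days from September 6, 2027 (when the complaint is filed) gives a deadline of September 26, 2027; done September 7, 2027 — timely.

Yes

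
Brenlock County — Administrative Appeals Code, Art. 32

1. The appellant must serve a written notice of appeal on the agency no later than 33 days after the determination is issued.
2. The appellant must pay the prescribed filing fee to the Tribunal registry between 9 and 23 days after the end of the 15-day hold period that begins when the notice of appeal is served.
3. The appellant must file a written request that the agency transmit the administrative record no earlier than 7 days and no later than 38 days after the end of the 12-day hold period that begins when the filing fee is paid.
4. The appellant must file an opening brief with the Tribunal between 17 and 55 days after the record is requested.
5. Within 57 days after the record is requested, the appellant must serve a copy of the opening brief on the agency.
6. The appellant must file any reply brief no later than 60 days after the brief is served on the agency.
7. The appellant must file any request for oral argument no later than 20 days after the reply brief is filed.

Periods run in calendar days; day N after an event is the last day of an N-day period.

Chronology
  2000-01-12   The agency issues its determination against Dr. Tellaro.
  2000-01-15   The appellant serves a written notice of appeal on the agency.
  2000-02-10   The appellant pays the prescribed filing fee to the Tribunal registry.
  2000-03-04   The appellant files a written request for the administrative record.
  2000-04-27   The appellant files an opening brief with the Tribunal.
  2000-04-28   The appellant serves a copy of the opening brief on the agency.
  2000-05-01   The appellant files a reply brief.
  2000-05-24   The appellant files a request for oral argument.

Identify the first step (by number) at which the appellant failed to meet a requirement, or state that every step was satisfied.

Step 1 — counting 33 days from 2000-01-12 (when the determination is issued) gives a deadline of 2000-02-14; 2000-01-15 is within that limit.
Step 2 — 9 and 23 days from 2000-01-30 (end of the 15-day hold period, which began when the notice of appeal is served on 2000-01-15) are 2000-02-08 and 2000-02-22 respectively; done 2000-02-10, which is between those dates.
Step 3 — 7 and 38 days from 2000-02-22 (end of the 12-day hold period, which began when the filing fee is paid on 2000-02-10) are 2000-02-29 and 2000-03-31 respectively; done 2000-03-04 — within the window.
Step 4 — 17 and 55 days from 2000-03-04 (when the record is requested) are 2000-03-21 and 2000-04-28 respectively; 2000-04-27 falls inside that range.
Step 5 — counting 57 days from 2000-03-04 (when the record is requested) gives a deadline of 2000-04-30; done 2000-04-28 — timely.
Step 6 — counting 60 days from 2000-04-28 (when the brief is served on the agency) gives a deadline of 2000-06-27; completed 2000-05-01, before the deadline.
Step 7 — counting 20 days from 2000-05-01 (when the reply brief is filed) gives a deadline of 2000-05-21; done 2000-05-24 — 3 days late.
The analysis stops there.

Step 7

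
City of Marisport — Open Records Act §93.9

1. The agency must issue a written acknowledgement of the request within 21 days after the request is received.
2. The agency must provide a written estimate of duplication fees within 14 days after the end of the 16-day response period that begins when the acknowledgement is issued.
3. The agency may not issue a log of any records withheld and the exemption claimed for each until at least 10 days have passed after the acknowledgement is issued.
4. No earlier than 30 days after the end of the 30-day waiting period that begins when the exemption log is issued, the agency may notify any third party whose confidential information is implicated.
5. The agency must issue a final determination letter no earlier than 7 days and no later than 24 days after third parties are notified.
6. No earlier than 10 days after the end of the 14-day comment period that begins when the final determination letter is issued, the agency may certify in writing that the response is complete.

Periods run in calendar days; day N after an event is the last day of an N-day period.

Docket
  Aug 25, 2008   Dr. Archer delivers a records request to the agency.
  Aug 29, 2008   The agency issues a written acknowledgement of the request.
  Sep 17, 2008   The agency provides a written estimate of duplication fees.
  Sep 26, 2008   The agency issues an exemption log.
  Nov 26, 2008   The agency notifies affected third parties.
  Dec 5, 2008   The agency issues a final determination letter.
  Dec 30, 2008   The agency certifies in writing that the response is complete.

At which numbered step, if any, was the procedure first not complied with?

Step 1: 21 days after Aug 25, 2008 (when the request is received) is Sep 15, 2008; done Aug 29, 2008 — timely.
Step 2: 14 days after Sep 14, 2008 (end of the 16-day response period, which began when the acknowledgement is issued on Aug 29, 2008) is Sep 28, 2008; completed Sep 17, 2008, before the deadline.
Step 3: the earliest permitted date is 10 days after Aug 29, 2008 (when the acknowledgement is issued), i.e. Sep 8, 2008; done Sep 26, 2008, after the minimum wait.
Step 4: the earliest permitted date is 30 days after Oct 26, 2008 (end of the 30-day waiting period, which began when the exemption log is issued on Sep 26, 2008), i.e. Nov 25, 2008; Nov 26, 2008 is on or after that date.
Step 5: the window is 7–24 days after Nov 26, 2008 (when third parties are notified), so Dec 3, 2008 through Dec 20, 2008; Dec 5, 2008 falls inside that range.
Step 6: the earliest permitted date is 10 days after Dec 19, 2008 (end of the 14-day comment period, which began when the final determination letter is issued on Dec 5, 2008), i.e. Dec 29, 2008; Dec 30, 2008 is on or after that date.

None — every step was satisfied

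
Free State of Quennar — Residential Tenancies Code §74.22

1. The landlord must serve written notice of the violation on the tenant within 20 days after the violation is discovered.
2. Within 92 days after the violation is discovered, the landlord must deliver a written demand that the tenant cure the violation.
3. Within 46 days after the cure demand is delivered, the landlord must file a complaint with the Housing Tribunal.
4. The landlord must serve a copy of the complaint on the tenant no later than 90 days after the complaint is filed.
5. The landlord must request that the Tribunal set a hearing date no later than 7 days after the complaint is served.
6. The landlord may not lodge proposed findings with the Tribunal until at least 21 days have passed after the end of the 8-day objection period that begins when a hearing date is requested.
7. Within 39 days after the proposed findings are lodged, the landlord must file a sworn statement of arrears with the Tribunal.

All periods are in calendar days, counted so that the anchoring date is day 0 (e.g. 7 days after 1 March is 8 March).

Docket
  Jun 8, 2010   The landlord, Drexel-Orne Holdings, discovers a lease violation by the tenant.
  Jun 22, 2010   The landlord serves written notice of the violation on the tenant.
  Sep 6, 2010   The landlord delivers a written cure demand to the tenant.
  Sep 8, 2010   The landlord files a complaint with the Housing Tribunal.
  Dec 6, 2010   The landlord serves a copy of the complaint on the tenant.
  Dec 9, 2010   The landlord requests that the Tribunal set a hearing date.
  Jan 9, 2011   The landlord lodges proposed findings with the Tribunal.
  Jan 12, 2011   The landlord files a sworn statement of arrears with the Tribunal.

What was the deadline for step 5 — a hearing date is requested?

Dec 13, 2010

Step 5 runs from Dec 6, 2010, when the complaint is served. 7 days after Dec 6, 2010 is Dec 13, 2010.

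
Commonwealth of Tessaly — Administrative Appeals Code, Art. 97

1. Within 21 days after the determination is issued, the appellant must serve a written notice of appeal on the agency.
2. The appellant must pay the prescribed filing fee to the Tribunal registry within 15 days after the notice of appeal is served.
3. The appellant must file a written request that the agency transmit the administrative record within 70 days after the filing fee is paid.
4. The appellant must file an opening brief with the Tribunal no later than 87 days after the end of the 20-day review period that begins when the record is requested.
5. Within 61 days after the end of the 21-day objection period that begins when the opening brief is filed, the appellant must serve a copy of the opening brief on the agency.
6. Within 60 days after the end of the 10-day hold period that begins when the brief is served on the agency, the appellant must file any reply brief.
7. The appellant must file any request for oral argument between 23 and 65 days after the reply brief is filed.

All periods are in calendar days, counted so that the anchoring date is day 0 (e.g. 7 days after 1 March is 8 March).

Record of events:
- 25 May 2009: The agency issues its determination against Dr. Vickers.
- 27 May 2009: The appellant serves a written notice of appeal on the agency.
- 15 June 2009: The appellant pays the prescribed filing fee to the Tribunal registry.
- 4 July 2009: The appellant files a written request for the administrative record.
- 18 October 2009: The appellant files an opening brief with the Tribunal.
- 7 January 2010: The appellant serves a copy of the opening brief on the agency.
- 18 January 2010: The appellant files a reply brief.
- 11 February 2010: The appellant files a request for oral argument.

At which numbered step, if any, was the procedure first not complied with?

Step 2

(1) due by 25 May 2009 + 21 days = 15 June 2009; 27 May 2009 is within that limit.
(2) due by 27 May 2009 + 15 days = 11 June 2009; not done until 15 June 2009, 4 days after the deadline.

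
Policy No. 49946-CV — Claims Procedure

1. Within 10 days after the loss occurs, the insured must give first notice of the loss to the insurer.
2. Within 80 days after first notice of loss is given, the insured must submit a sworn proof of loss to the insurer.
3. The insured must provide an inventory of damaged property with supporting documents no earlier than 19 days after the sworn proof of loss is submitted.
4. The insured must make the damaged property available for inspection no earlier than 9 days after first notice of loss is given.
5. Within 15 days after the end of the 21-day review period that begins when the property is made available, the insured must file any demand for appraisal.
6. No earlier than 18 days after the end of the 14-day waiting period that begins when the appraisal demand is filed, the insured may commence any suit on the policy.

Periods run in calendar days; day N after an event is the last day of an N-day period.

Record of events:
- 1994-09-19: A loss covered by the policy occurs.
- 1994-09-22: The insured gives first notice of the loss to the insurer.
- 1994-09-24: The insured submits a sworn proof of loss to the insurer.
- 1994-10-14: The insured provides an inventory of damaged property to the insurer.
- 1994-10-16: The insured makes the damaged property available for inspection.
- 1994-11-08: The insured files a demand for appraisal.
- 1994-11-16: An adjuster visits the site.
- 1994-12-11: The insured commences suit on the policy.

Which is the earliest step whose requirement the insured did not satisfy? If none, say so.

(1) due by 1994-09-19 + 10 days = 1994-09-29; done 1994-09-22 — timely.
(2) due by 1994-09-22 + 80 days = 1994-12-11; completed 1994-09-24, before the deadline.
(3) permitted from 1994-09-24 + 19 days = 1994-10-13 onward; 1994-10-14 is on or after that date.
(4) permitted from 1994-09-22 + 9 days = 1994-10-01 onward; done 1994-10-16 — permitted.
(5) due by 1994-11-06 + 15 days = 1994-11-21; done 1994-11-08 — timely.
(6) permitted from 1994-11-22 + 18 days = 1994-12-10 onward; 1994-12-11 is on or after that date.

None — every step was satisfied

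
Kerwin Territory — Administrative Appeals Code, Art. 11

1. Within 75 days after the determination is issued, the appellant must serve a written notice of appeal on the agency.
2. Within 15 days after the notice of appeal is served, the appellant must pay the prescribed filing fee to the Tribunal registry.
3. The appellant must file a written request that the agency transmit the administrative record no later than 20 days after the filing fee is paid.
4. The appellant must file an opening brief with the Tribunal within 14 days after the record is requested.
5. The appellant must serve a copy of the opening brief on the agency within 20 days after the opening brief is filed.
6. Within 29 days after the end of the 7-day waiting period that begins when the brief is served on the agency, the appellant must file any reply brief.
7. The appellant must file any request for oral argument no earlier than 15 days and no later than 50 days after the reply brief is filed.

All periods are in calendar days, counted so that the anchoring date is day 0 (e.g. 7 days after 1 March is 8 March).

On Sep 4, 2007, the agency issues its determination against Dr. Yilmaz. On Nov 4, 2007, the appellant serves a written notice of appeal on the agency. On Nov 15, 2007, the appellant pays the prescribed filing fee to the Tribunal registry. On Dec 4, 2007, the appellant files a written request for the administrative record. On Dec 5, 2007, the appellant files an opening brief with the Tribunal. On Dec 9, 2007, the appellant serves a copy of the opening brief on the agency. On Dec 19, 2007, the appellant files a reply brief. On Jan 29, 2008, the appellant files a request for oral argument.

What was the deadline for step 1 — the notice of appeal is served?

Step 1 runs from Sep 4, 2007, when the determination is issued. 75 days after Sep 4, 2007 is Nov 18, 2007.

Nov 18, 2007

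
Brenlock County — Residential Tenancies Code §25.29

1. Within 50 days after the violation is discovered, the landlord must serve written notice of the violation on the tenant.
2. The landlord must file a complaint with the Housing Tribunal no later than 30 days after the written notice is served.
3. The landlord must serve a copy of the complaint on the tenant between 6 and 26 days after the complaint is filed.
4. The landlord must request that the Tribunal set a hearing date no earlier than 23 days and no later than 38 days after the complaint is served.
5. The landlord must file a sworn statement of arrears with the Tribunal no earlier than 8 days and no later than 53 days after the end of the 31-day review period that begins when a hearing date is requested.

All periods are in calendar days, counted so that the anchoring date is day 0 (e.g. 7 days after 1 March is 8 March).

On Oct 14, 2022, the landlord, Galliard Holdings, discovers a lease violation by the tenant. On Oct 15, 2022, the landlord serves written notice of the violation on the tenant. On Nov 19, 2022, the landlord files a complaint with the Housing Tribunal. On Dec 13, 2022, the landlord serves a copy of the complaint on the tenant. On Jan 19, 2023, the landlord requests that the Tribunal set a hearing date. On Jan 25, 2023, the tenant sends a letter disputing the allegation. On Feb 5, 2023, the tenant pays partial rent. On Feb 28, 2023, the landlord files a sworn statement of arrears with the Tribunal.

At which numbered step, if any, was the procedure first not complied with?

Step 2

(1) due by Oct 14, 2022 + 50 days = Dec 3, 2022; done Oct 15, 2022 — timely.
(2) due by Oct 15, 2022 + 30 days = Nov 14, 2022; done Nov 19, 2022 — 5 days late.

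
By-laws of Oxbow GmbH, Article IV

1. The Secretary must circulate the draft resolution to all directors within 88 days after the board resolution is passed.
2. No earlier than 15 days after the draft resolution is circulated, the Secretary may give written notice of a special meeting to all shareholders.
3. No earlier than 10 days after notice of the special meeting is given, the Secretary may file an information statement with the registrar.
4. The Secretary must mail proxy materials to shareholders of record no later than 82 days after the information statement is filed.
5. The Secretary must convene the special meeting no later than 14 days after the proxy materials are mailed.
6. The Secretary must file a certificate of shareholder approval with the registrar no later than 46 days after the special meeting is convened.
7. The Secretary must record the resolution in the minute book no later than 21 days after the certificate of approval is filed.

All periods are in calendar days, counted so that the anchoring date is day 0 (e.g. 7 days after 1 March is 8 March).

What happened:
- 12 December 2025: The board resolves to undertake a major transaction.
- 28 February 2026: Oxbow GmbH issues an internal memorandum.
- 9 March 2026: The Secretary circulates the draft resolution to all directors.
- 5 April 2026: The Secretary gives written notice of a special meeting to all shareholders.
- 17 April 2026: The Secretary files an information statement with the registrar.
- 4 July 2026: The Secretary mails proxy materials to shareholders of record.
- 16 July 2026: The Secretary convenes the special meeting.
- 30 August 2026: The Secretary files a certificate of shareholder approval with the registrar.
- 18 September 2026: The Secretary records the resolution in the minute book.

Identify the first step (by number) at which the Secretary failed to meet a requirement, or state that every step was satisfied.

None — every step was satisfied

Step 1: 88 days after 12 December 2025 (when the board resolution is passed) is 10 March 2026; done 9 March 2026 — timely.
Step 2: the earliest permitted date is 15 days after 9 March 2026 (when the draft resolution is circulated), i.e. 24 March 2026; done 5 April 2026 — permitted.
Step 3: the earliest permitted date is 10 days after 5 April 2026 (when notice of the special meeting is given), i.e. 15 April 2026; done 17 April 2026, after the minimum wait.
Step 4: 82 days after 17 April 2026 (when the information statement is filed) is 8 July 2026; completed 4 July 2026, before the deadline.
Step 5: 14 days after 4 July 2026 (when the proxy materials are mailed) is 18 July 2026; 16 July 2026 is within that limit.
Step 6: 46 days after 16 July 2026 (when the special meeting is convened) is 31 August 2026; completed 30 August 2026, before the deadline.
Step 7: 21 days after 30 August 2026 (when the certificate of approval is filed) is 20 September 2026; completed 18 September 2026, before the deadline.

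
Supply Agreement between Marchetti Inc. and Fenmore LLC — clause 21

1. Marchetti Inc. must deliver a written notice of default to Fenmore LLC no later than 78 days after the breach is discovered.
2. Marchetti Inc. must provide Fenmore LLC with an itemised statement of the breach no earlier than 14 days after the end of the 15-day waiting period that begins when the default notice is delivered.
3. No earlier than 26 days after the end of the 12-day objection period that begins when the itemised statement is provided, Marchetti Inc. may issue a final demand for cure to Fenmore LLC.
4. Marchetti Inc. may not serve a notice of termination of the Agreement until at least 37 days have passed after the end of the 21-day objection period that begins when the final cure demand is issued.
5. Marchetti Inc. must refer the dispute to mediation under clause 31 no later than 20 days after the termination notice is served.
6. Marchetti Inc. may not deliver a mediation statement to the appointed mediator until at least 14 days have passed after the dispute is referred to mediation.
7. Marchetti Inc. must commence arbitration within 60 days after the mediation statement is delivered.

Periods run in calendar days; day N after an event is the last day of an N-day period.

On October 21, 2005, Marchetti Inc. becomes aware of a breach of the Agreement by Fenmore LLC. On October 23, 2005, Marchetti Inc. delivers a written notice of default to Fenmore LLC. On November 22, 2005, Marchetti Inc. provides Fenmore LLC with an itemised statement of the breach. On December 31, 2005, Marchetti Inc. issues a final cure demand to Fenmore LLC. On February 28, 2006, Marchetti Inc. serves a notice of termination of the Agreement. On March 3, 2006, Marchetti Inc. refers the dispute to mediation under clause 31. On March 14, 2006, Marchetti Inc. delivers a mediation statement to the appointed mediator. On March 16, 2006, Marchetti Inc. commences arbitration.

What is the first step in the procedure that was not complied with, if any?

Step 6

(1) due by October 21, 2005 + 78 days = January 7, 2006; completed October 23, 2005, before the deadline.
(2) permitted from November 7, 2005 + 14 days = November 21, 2005 onward; November 22, 2005 is on or after that date.
(3) permitted from December 4, 2005 + 26 days = December 30, 2005 onward; done December 31, 2005, after the minimum wait.
(4) permitted from January 21, 2006 + 37 days = February 27, 2006 onward; done February 28, 2006, after the minimum wait.
(5) due by February 28, 2006 + 20 days = March 20, 2006; completed March 3, 2006, before the deadline.
(6) permitted from March 3, 2006 + 14 days = March 17, 2006 onward; done March 14, 2006 — 3 days too early.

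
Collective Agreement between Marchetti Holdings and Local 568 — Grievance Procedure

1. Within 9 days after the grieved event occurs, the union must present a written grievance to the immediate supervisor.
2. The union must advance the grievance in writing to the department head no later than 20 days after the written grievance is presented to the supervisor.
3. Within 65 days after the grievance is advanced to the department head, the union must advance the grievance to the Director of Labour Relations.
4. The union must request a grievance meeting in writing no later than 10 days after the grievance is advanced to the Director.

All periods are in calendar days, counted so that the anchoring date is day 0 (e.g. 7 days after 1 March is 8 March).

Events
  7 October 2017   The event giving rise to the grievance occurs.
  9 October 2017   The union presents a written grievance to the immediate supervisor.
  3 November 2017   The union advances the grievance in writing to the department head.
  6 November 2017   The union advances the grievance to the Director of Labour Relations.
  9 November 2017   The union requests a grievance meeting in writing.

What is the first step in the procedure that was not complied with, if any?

Step 1: 9 days after 7 October 2017 (when the grieved event occurs) is 16 October 2017; completed 9 October 2017, before the deadline.
Step 2: 20 days after 9 October 2017 (when the written grievance is presented to the supervisor) is 29 October 2017; done 3 November 2017 — 5 days late.
The analysis stops there.

Step 2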